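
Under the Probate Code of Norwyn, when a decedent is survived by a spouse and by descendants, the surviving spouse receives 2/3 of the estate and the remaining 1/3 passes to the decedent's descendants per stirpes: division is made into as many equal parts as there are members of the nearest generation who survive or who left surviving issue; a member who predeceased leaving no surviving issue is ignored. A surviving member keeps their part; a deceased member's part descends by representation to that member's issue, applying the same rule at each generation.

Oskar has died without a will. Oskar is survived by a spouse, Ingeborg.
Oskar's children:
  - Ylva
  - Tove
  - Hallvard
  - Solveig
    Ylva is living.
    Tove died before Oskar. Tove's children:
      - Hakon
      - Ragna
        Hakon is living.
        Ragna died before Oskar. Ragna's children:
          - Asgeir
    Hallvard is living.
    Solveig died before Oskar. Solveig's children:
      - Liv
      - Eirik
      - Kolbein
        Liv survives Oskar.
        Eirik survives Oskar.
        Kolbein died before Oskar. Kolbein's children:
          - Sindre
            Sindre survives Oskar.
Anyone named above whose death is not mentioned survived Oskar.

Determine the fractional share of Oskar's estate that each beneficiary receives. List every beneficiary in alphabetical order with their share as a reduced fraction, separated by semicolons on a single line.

Ingeborg, as surviving spouse, takes 2/3.
The remaining 1/3 passes to Oskar's descendants per stirpes.
The 1/3 is divided into 4 equal shares of 1/12 among Ylva, Tove, Hallvard, Solveig.
Ylva is living and takes 1/12.
Tove predeceased; the 1/12 allotted to Tove's branch passes to Tove's issue by representation.
The 1/12 is divided into 2 equal shares of 1/24 among Hakon, Ragna.
Hakon is living and takes 1/24.
Ragna predeceased; the 1/24 allotted to Ragna's branch passes to Ragna's issue by representation.
Asgeir is the sole taker at this level and receives the full 1/24.
Hallvard is living and takes 1/12.
Solveig predeceased; the 1/12 allotted to Solveig's branch passes to Solveig's issue by representation.
The 1/12 is divided into 3 equal shares of 1/36 among Liv, Eirik, Kolbein.
Liv is living and takes 1/36.
Eirik is living and takes 1/36.
Kolbein predeceased; the 1/36 allotted to Kolbein's branch passes to Kolbein's issue by representation.
Sindre is the sole taker at this level and receives the full 1/36.

Asgeir 1/24; Eirik 1/36; Hakon 1/24; Hallvard 1/12; Ingeborg 2/3; Liv 1/36; Sindre 1/36; Ylva 1/12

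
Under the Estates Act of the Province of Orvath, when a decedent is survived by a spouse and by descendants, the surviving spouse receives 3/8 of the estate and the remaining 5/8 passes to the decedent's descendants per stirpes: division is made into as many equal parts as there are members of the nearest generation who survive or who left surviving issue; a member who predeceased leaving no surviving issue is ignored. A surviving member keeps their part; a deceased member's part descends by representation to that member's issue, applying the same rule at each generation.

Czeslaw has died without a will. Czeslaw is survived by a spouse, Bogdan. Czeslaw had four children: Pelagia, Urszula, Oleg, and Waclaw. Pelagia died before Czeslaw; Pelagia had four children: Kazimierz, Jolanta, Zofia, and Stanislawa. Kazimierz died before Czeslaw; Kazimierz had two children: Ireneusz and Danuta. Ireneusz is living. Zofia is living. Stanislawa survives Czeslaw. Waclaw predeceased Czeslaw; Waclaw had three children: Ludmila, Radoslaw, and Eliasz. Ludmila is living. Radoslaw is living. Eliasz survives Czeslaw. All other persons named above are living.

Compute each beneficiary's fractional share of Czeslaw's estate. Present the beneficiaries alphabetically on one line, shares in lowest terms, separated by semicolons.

Bogdan 3/8; Danuta 5/256; Eliasz 5/96; Ireneusz 5/256; Jolanta 5/128; Ludmila 5/96; Oleg 5/32; Radoslaw 5/96; Stanislawa 5/128; Urszula 5/32; Zofia 5/128

Bogdan, as surviving spouse, takes 3/8.
The remaining 5/8 passes to Czeslaw's descendants per stirpes.
The 5/8 is divided into 4 equal shares of 5/32 among Pelagia, Urszula, Oleg, Waclaw.
Pelagia predeceased; the 5/32 allotted to Pelagia's branch passes to Pelagia's issue by representation.
The 5/32 is divided into 4 equal shares of 5/128 among Kazimierz, Jolanta, Zofia, Stanislawa.
Kazimierz predeceased; the 5/128 allotted to Kazimierz's branch passes to Kazimierz's issue by representation.
The 5/128 is divided into 2 equal shares of 5/256 among Ireneusz, Danuta.
Ireneusz is living and takes 5/256.
Danuta is living and takes 5/256.
Jolanta is living and takes 5/128.
Zofia is living and takes 5/128.
Stanislawa is living and takes 5/128.
Urszula is living and takes 5/32.
Oleg is living and takes 5/32.
Waclaw predeceased; the 5/32 allotted to Waclaw's branch passes to Waclaw's issue by representation.
The 5/32 is divided into 3 equal shares of 5/96 among Ludmila, Radoslaw, Eliasz.
Ludmila is living and takes 5/96.
Radoslaw is living and takes 5/96.
Eliasz is living and takes 5/96.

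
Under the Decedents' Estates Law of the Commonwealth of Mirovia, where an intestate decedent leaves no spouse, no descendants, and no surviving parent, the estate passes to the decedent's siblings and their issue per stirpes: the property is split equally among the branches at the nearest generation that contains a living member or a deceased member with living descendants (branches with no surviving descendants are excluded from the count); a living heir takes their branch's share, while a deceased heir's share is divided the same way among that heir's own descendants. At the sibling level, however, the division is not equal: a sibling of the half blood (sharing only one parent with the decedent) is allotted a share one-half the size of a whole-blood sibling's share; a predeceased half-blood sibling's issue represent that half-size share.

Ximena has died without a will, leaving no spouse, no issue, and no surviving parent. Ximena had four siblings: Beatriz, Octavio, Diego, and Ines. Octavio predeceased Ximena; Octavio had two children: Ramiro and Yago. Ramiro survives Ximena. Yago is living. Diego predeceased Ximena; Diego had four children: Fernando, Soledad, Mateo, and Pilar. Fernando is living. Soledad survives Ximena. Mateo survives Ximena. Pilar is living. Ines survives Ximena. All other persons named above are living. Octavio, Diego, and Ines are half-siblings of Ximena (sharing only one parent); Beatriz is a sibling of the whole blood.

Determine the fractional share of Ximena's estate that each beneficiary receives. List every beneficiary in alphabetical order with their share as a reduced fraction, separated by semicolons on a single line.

No spouse, descendants, or parent survives, so the estate passes to Ximena's siblings per stirpes.
Half-blood siblings count for one-half the weight of whole-blood siblings at the initial division.
Dividing 1 in proportion to weights (total weight 5/2): Beatriz (weight 1) → 2/5; Octavio (weight 1/2) → 1/5; Diego (weight 1/2) → 1/5; Ines (weight 1/2) → 1/5.
Beatriz is living and takes 2/5.
Octavio predeceased; the 1/5 allotted to Octavio's branch passes to Octavio's issue by representation.
The 1/5 is divided into 2 equal shares of 1/10 among Ramiro, Yago.
Ramiro is living and takes 1/10.
Yago is living and takes 1/10.
Diego predeceased; the 1/5 allotted to Diego's branch passes to Diego's issue by representation.
The 1/5 is divided into 4 equal shares of 1/20 among Fernando, Soledad, Mateo, Pilar.
Fernando is living and takes 1/20.
Soledad is living and takes 1/20.
Mateo is living and takes 1/20.
Pilar is living and takes 1/20.
Ines is living and takes 1/5.

Beatriz 2/5; Fernando 1/20; Ines 1/5; Mateo 1/20; Pilar 1/20; Ramiro 1/10; Soledad 1/20; Yago 1/10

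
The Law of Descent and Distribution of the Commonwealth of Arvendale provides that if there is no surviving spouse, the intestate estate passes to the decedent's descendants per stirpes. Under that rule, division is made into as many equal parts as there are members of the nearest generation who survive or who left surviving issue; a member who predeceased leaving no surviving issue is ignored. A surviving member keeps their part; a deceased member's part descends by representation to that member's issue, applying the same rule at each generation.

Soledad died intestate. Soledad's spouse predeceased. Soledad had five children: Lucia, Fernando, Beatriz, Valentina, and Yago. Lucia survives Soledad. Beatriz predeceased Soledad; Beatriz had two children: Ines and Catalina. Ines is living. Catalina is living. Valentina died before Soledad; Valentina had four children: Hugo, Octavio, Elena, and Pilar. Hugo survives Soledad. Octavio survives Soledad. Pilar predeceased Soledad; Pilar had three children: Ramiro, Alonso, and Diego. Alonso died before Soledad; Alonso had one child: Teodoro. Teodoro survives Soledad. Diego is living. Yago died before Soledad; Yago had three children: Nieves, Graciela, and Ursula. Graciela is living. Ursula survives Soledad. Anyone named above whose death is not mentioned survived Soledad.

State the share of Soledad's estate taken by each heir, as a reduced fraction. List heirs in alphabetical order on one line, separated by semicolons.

Catalina 1/10; Diego 1/60; Elena 1/20; Fernando 1/5; Graciela 1/15; Hugo 1/20; Ines 1/10; Lucia 1/5; Nieves 1/15; Octavio 1/20; Ramiro 1/60; Teodoro 1/60; Ursula 1/15

There is no surviving spouse, so the entire estate passes to Soledad's descendants per stirpes.
The estate is divided into 5 equal shares of 1/5 among Lucia, Fernando, Beatriz, Valentina, Yago.
Lucia is living and takes 1/5.
Fernando is living and takes 1/5.
Beatriz predeceased; the 1/5 allotted to Beatriz's branch passes to Beatriz's issue by representation.
The 1/5 is divided into 2 equal shares of 1/10 among Ines, Catalina.
Ines is living and takes 1/10.
Catalina is living and takes 1/10.
Valentina predeceased; the 1/5 allotted to Valentina's branch passes to Valentina's issue by representation.
The 1/5 is divided into 4 equal shares of 1/20 among Hugo, Octavio, Elena, Pilar.
Hugo is living and takes 1/20.
Octavio is living and takes 1/20.
Elena is living and takes 1/20.
Pilar predeceased; the 1/20 allotted to Pilar's branch passes to Pilar's issue by representation.
The 1/20 is divided into 3 equal shares of 1/60 among Ramiro, Alonso, Diego.
Ramiro is living and takes 1/60.
Alonso predeceased; the 1/60 allotted to Alonso's branch passes to Alonso's issue by representation.
Teodoro is the sole taker at this level and receives the full 1/60.
Diego is living and takes 1/60.
Yago predeceased; the 1/5 allotted to Yago's branch passes to Yago's issue by representation.
The 1/5 is divided into 3 equal shares of 1/15 among Nieves, Graciela, Ursula.
Nieves is living and takes 1/15.
Graciela is living and takes 1/15.
Ursula is living and takes 1/15.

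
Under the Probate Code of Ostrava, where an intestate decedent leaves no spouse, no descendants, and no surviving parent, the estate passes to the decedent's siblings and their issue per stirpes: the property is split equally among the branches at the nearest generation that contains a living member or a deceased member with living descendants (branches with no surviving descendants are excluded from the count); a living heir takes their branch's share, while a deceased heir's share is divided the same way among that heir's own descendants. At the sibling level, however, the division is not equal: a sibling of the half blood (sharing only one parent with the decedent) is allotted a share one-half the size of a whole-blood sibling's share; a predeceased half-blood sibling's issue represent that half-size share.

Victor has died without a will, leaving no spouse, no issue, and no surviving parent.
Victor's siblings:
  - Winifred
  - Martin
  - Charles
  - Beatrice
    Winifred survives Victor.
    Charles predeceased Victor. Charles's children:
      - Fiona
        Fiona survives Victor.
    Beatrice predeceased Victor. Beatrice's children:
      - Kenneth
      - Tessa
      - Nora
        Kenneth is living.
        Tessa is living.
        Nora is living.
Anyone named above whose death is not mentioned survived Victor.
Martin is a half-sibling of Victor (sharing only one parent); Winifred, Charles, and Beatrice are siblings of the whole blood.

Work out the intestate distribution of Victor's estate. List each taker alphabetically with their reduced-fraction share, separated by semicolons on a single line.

Fiona 2/7; Kenneth 2/21; Martin 1/7; Nora 2/21; Tessa 2/21; Winifred 2/7

No spouse, descendants, or parent survives, so the estate passes to Victor's siblings per stirpes.
Half-blood siblings count for one-half the weight of whole-blood siblings at the initial division.
Dividing 1 in proportion to weights (total weight 7/2): Winifred (weight 1) → 2/7; Martin (weight 1/2) → 1/7; Charles (weight 1) → 2/7; Beatrice (weight 1) → 2/7.
Winifred is living and takes 2/7.
Martin is living and takes 1/7.
Charles predeceased; the 2/7 allotted to Charles's branch passes to Charles's issue by representation.
Fiona is the sole taker at this level and receives the full 2/7.
Beatrice predeceased; the 2/7 allotted to Beatrice's branch passes to Beatrice's issue by representation.
The 2/7 is divided into 3 equal shares of 2/21 among Kenneth, Tessa, Nora.
Kenneth is living and takes 2/21.
Tessa is living and takes 2/21.
Nora is living and takes 2/21.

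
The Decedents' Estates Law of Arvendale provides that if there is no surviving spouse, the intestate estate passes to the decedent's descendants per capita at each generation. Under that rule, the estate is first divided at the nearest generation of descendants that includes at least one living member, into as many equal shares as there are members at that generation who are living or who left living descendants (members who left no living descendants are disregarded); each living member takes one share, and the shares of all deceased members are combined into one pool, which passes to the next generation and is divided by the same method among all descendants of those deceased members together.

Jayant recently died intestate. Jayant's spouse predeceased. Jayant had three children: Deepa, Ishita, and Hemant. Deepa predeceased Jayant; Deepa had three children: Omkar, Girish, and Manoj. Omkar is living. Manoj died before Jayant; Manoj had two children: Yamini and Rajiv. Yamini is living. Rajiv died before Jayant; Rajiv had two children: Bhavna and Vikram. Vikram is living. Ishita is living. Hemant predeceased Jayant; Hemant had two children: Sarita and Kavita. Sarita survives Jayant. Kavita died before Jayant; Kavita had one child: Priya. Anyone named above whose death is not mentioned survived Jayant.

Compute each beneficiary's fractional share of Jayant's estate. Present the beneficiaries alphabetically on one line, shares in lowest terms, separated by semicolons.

There is no surviving spouse, so the entire estate passes to Jayant's descendants per capita at each generation.
At generation 1 (Deepa, Ishita, Hemant) there are 3 shares of (1)/3 = 1/3 each.
Living: Ishita — each takes 1/3.
Deceased: Deepa and Hemant. Their combined 2/3 is pooled and carried to generation 2.
At generation 2 (Omkar, Girish, Manoj, Sarita, Kavita) there are 5 shares of (2/3)/5 = 2/15 each.
Living: Omkar, Girish, and Sarita — each takes 2/15.
Deceased: Manoj and Kavita. Their combined 4/15 is pooled and carried to generation 3.
At generation 3 (Yamini, Rajiv, Priya) there are 3 shares of (4/15)/3 = 4/45 each.
Living: Yamini and Priya — each takes 4/45.
Deceased: Rajiv. That 4/45 share is carried to generation 4.
At generation 4 (Bhavna, Vikram) there are 2 shares of (4/45)/2 = 2/45 each.
Living: Bhavna and Vikram — each takes 2/45.

Bhavna 2/45; Girish 2/15; Ishita 1/3; Omkar 2/15; Priya 4/45; Sarita 2/15; Vikram 2/45; Yamini 4/45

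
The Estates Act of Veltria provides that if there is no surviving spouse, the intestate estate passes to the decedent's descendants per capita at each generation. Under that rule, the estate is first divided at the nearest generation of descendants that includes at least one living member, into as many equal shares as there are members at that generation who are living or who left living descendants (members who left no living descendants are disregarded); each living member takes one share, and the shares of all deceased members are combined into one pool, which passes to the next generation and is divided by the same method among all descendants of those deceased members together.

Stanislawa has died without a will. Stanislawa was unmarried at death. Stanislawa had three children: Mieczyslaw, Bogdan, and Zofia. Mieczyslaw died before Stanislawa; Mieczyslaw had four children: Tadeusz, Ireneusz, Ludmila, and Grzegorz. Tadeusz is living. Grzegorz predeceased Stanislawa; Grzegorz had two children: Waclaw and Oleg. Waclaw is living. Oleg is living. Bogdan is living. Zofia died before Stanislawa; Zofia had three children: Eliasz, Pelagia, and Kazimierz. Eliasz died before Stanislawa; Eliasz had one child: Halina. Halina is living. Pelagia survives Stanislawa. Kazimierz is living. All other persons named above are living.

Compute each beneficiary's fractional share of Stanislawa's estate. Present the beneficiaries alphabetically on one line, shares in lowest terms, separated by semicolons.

Bogdan 1/3; Halina 4/63; Ireneusz 2/21; Kazimierz 2/21; Ludmila 2/21; Oleg 4/63; Pelagia 2/21; Tadeusz 2/21; Waclaw 4/63

There is no surviving spouse, so the entire estate passes to Stanislawa's descendants per capita at each generation.
At generation 1 (Mieczyslaw, Bogdan, Zofia) there are 3 shares of (1)/3 = 1/3 each.
Living: Bogdan — each takes 1/3.
Deceased: Mieczyslaw and Zofia. Their combined 2/3 is pooled and carried to generation 2.
At generation 2 (Tadeusz, Ireneusz, Ludmila, Grzegorz, Eliasz, Pelagia, Kazimierz) there are 7 shares of (2/3)/7 = 2/21 each.
Living: Tadeusz, Ireneusz, Ludmila, Pelagia, and Kazimierz — each takes 2/21.
Deceased: Grzegorz and Eliasz. Their combined 4/21 is pooled and carried to generation 3.
At generation 3 (Waclaw, Oleg, Halina) there are 3 shares of (4/21)/3 = 4/63 each.
Living: Waclaw, Oleg, and Halina — each takes 4/63.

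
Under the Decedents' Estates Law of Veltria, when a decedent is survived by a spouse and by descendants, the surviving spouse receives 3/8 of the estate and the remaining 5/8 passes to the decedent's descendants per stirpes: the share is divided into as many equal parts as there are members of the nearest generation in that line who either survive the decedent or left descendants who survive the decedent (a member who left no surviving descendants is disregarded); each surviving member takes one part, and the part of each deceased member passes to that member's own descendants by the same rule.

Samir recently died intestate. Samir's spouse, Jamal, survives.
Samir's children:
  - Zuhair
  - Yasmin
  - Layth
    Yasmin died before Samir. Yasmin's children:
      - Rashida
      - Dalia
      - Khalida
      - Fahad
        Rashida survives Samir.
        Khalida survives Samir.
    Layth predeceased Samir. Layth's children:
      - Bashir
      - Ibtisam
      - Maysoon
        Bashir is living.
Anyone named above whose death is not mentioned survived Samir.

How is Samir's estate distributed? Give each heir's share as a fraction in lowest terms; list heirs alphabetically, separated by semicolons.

Bashir 5/72; Dalia 5/96; Fahad 5/96; Ibtisam 5/72; Jamal 3/8; Khalida 5/96; Maysoon 5/72; Rashida 5/96; Zuhair 5/24

Jamal, as surviving spouse, takes 3/8.
The remaining 5/8 passes to Samir's descendants per stirpes.
The 5/8 is divided into 3 equal shares of 5/24 among Zuhair, Yasmin, Layth.
Zuhair is living and takes 5/24.
Yasmin predeceased; the 5/24 allotted to Yasmin's branch passes to Yasmin's issue by representation.
The 5/24 is divided into 4 equal shares of 5/96 among Rashida, Dalia, Khalida, Fahad.
Rashida is living and takes 5/96.
Dalia is living and takes 5/96.
Khalida is living and takes 5/96.
Fahad is living and takes 5/96.
Layth predeceased; the 5/24 allotted to Layth's branch passes to Layth's issue by representation.
The 5/24 is divided into 3 equal shares of 5/72 among Bashir, Ibtisam, Maysoon.
Bashir is living and takes 5/72.
Ibtisam is living and takes 5/72.
Maysoon is living and takes 5/72.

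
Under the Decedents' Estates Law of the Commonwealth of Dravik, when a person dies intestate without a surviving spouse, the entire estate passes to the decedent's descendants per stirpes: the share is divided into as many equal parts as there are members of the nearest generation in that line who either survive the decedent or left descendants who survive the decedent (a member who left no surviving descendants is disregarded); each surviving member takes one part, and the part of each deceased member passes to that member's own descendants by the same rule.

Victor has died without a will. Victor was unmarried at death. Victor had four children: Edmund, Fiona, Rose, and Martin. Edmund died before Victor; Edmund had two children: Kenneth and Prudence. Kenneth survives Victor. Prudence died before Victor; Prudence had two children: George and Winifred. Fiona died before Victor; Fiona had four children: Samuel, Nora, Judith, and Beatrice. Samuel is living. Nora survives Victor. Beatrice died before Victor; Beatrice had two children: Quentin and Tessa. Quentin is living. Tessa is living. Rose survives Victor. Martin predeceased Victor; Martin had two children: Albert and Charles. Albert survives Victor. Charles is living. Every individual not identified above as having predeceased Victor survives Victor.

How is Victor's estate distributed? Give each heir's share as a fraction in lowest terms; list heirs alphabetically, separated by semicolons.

There is no surviving spouse, so the entire estate passes to Victor's descendants per stirpes.
The estate is divided into 4 equal shares of 1/4 among Edmund, Fiona, Rose, Martin.
Edmund predeceased; the 1/4 allotted to Edmund's branch passes to Edmund's issue by representation.
The 1/4 is divided into 2 equal shares of 1/8 among Kenneth, Prudence.
Kenneth is living and takes 1/8.
Prudence predeceased; the 1/8 allotted to Prudence's branch passes to Prudence's issue by representation.
The 1/8 is divided into 2 equal shares of 1/16 among George, Winifred.
George is living and takes 1/16.
Winifred is living and takes 1/16.
Fiona predeceased; the 1/4 allotted to Fiona's branch passes to Fiona's issue by representation.
The 1/4 is divided into 4 equal shares of 1/16 among Samuel, Nora, Judith, Beatrice.
Samuel is living and takes 1/16.
Nora is living and takes 1/16.
Judith is living and takes 1/16.
Beatrice predeceased; the 1/16 allotted to Beatrice's branch passes to Beatrice's issue by representation.
The 1/16 is divided into 2 equal shares of 1/32 among Quentin, Tessa.
Quentin is living and takes 1/32.
Tessa is living and takes 1/32.
Rose is living and takes 1/4.
Martin predeceased; the 1/4 allotted to Martin's branch passes to Martin's issue by representation.
The 1/4 is divided into 2 equal shares of 1/8 among Albert, Charles.
Albert is living and takes 1/8.
Charles is living and takes 1/8.

Albert 1/8; Charles 1/8; George 1/16; Judith 1/16; Kenneth 1/8; Nora 1/16; Quentin 1/32; Rose 1/4; Samuel 1/16; Tessa 1/32; Winifred 1/16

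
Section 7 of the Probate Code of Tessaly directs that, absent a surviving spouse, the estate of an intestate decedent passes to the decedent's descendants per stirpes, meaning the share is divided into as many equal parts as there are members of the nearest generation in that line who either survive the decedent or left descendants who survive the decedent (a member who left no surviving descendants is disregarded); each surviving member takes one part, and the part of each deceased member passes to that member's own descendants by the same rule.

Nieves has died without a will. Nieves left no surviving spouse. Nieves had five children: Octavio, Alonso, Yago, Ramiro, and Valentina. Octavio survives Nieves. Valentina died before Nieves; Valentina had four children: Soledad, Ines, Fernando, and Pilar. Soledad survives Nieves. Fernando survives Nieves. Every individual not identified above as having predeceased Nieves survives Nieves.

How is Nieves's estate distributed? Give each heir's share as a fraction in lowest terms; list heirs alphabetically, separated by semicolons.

Alonso 1/5; Fernando 1/20; Ines 1/20; Octavio 1/5; Pilar 1/20; Ramiro 1/5; Soledad 1/20; Yago 1/5

There is no surviving spouse, so the entire estate passes to Nieves's descendants per stirpes.
The estate is divided into 5 equal shares of 1/5 among Octavio, Alonso, Yago, Ramiro, Valentina.
Octavio is living and takes 1/5.
Alonso is living and takes 1/5.
Yago is living and takes 1/5.
Ramiro is living and takes 1/5.
Valentina predeceased; the 1/5 allotted to Valentina's branch passes to Valentina's issue by representation.
The 1/5 is divided into 4 equal shares of 1/20 among Soledad, Ines, Fernando, Pilar.
Soledad is living and takes 1/20.
Ines is living and takes 1/20.
Fernando is living and takes 1/20.
Pilar is living and takes 1/20.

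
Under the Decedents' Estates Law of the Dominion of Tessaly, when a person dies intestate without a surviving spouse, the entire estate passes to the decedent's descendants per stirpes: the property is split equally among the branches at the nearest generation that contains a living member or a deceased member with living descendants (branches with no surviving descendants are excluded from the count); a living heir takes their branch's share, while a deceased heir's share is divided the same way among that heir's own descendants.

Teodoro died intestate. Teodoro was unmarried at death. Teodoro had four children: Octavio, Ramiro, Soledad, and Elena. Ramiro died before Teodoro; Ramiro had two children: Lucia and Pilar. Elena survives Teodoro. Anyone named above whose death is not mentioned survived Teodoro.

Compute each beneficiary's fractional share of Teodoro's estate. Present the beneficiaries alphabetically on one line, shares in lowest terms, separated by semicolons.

Elena 1/4; Lucia 1/8; Octavio 1/4; Pilar 1/8; Soledad 1/4

There is no surviving spouse, so the entire estate passes to Teodoro's descendants per stirpes.
The estate is divided into 4 equal shares of 1/4 among Octavio, Ramiro, Soledad, Elena.
Octavio is living and takes 1/4.
Ramiro predeceased; the 1/4 allotted to Ramiro's branch passes to Ramiro's issue by representation.
The 1/4 is divided into 2 equal shares of 1/8 among Lucia, Pilar.
Lucia is living and takes 1/8.
Pilar is living and takes 1/8.
Soledad is living and takes 1/4.
Elena is living and takes 1/4.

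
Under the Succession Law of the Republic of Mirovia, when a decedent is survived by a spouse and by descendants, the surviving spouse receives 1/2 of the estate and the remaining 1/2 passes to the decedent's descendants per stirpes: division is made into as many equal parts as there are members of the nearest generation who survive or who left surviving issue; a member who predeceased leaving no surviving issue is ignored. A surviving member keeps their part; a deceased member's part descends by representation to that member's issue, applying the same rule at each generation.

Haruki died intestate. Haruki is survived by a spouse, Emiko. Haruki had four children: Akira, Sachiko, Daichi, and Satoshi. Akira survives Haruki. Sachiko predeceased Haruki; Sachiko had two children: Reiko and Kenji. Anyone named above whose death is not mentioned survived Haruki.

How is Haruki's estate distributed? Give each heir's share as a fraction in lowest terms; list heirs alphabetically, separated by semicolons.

Emiko, as surviving spouse, takes 1/2.
The remaining 1/2 passes to Haruki's descendants per stirpes.
The 1/2 is divided into 4 equal shares of 1/8 among Akira, Sachiko, Daichi, Satoshi.
Akira is living and takes 1/8.
Sachiko predeceased; the 1/8 allotted to Sachiko's branch passes to Sachiko's issue by representation.
The 1/8 is divided into 2 equal shares of 1/16 among Reiko, Kenji.
Reiko is living and takes 1/16.
Kenji is living and takes 1/16.
Daichi is living and takes 1/8.
Satoshi is living and takes 1/8.

Akira 1/8; Daichi 1/8; Emiko 1/2; Kenji 1/16; Reiko 1/16; Satoshi 1/8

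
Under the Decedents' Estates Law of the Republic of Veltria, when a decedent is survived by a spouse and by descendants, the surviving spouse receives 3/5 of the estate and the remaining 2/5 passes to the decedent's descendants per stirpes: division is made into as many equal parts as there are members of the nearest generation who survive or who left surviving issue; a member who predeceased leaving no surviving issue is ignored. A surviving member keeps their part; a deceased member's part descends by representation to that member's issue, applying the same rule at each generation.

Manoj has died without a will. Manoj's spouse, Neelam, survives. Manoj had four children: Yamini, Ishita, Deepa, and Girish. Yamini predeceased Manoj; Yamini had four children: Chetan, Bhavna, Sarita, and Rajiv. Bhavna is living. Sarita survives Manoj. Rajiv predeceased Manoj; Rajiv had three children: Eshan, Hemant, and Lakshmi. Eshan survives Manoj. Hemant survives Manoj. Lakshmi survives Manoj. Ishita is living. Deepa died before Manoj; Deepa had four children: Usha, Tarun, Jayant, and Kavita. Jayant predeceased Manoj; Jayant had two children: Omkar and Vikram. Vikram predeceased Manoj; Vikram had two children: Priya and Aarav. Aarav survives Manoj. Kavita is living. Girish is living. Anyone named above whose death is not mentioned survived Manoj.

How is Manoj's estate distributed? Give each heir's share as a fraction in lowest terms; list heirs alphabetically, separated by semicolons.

Neelam, as surviving spouse, takes 3/5.
The remaining 2/5 passes to Manoj's descendants per stirpes.
The 2/5 is divided into 4 equal shares of 1/10 among Yamini, Ishita, Deepa, Girish.
Yamini predeceased; the 1/10 allotted to Yamini's branch passes to Yamini's issue by representation.
The 1/10 is divided into 4 equal shares of 1/40 among Chetan, Bhavna, Sarita, Rajiv.
Chetan is living and takes 1/40.
Bhavna is living and takes 1/40.
Sarita is living and takes 1/40.
Rajiv predeceased; the 1/40 allotted to Rajiv's branch passes to Rajiv's issue by representation.
The 1/40 is divided into 3 equal shares of 1/120 among Eshan, Hemant, Lakshmi.
Eshan is living and takes 1/120.
Hemant is living and takes 1/120.
Lakshmi is living and takes 1/120.
Ishita is living and takes 1/10.
Deepa predeceased; the 1/10 allotted to Deepa's branch passes to Deepa's issue by representation.
The 1/10 is divided into 4 equal shares of 1/40 among Usha, Tarun, Jayant, Kavita.
Usha is living and takes 1/40.
Tarun is living and takes 1/40.
Jayant predeceased; the 1/40 allotted to Jayant's branch passes to Jayant's issue by representation.
The 1/40 is divided into 2 equal shares of 1/80 among Omkar, Vikram.
Omkar is living and takes 1/80.
Vikram predeceased; the 1/80 allotted to Vikram's branch passes to Vikram's issue by representation.
The 1/80 is divided into 2 equal shares of 1/160 among Priya, Aarav.
Priya is living and takes 1/160.
Aarav is living and takes 1/160.
Kavita is living and takes 1/40.
Girish is living and takes 1/10.

Aarav 1/160; Bhavna 1/40; Chetan 1/40; Eshan 1/120; Girish 1/10; Hemant 1/120; Ishita 1/10; Kavita 1/40; Lakshmi 1/120; Neelam 3/5; Omkar 1/80; Priya 1/160; Sarita 1/40; Tarun 1/40; Usha 1/40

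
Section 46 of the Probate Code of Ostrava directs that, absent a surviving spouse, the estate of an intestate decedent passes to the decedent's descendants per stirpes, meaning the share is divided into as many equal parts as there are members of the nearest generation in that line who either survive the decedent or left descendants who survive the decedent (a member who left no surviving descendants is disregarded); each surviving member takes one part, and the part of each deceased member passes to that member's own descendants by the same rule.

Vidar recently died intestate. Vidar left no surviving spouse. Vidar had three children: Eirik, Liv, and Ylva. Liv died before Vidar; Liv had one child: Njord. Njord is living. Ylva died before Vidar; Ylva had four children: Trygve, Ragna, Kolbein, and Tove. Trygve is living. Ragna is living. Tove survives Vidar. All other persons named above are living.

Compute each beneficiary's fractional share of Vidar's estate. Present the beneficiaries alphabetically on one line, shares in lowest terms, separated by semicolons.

Eirik 1/3; Kolbein 1/12; Njord 1/3; Ragna 1/12; Tove 1/12; Trygve 1/12

There is no surviving spouse, so the entire estate passes to Vidar's descendants per stirpes.
The estate is divided into 3 equal shares of 1/3 among Eirik, Liv, Ylva.
Eirik is living and takes 1/3.
Liv predeceased; the 1/3 allotted to Liv's branch passes to Liv's issue by representation.
Njord is the sole taker at this level and receives the full 1/3.
Ylva predeceased; the 1/3 allotted to Ylva's branch passes to Ylva's issue by representation.
The 1/3 is divided into 4 equal shares of 1/12 among Trygve, Ragna, Kolbein, Tove.
Trygve is living and takes 1/12.
Ragna is living and takes 1/12.
Kolbein is living and takes 1/12.
Tove is living and takes 1/12.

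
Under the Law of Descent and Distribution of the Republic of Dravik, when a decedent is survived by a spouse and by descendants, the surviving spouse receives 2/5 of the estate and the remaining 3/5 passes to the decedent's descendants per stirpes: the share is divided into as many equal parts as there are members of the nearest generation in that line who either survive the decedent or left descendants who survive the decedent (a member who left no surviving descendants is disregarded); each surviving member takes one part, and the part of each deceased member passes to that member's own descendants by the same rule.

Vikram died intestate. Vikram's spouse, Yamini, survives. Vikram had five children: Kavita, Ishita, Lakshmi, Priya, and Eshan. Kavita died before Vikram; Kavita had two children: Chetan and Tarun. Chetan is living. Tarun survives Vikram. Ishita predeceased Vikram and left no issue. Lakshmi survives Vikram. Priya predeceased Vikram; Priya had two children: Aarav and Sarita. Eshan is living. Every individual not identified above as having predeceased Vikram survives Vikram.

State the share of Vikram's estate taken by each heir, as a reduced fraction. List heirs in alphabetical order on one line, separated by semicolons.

Yamini, as surviving spouse, takes 2/5.
The remaining 3/5 passes to Vikram's descendants per stirpes.
Ishita left no surviving issue, so that branch lapses and is disregarded.
The 3/5 is divided into 4 equal shares of 3/20 among Kavita, Lakshmi, Priya, Eshan.
Kavita predeceased; the 3/20 allotted to Kavita's branch passes to Kavita's issue by representation.
The 3/20 is divided into 2 equal shares of 3/40 among Chetan, Tarun.
Chetan is living and takes 3/40.
Tarun is living and takes 3/40.
Lakshmi is living and takes 3/20.
Priya predeceased; the 3/20 allotted to Priya's branch passes to Priya's issue by representation.
The 3/20 is divided into 2 equal shares of 3/40 among Aarav, Sarita.
Aarav is living and takes 3/40.
Sarita is living and takes 3/40.
Eshan is living and takes 3/20.

Aarav 3/40; Chetan 3/40; Eshan 3/20; Lakshmi 3/20; Sarita 3/40; Tarun 3/40; Yamini 2/5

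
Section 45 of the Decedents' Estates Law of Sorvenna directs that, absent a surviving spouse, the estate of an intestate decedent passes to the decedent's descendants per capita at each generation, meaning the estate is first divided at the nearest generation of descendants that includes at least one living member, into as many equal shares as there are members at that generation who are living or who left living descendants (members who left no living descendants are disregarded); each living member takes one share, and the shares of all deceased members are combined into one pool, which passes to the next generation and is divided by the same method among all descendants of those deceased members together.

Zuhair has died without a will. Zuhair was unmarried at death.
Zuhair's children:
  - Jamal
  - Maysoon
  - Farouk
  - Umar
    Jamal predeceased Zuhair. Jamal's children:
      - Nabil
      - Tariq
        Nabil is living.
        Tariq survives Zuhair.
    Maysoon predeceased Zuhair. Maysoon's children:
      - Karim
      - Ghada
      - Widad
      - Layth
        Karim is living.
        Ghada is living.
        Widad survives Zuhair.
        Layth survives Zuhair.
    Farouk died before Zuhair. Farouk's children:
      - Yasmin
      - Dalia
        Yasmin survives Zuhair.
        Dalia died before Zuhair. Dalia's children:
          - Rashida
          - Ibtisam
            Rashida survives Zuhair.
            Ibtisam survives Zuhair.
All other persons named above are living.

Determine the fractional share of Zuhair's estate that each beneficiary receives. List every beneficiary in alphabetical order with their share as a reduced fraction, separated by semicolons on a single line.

Ghada 3/32; Ibtisam 3/64; Karim 3/32; Layth 3/32; Nabil 3/32; Rashida 3/64; Tariq 3/32; Umar 1/4; Widad 3/32; Yasmin 3/32

There is no surviving spouse, so the entire estate passes to Zuhair's descendants per capita at each generation.
At generation 1 (Jamal, Maysoon, Farouk, Umar) there are 4 shares of (1)/4 = 1/4 each.
Living: Umar — each takes 1/4.
Deceased: Jamal, Maysoon, and Farouk. Their combined 3/4 is pooled and carried to generation 2.
At generation 2 (Nabil, Tariq, Karim, Ghada, Widad, Layth, Yasmin, Dalia) there are 8 shares of (3/4)/8 = 3/32 each.
Living: Nabil, Tariq, Karim, Ghada, Widad, Layth, and Yasmin — each takes 3/32.
Deceased: Dalia. That 3/32 share is carried to generation 3.
At generation 3 (Rashida, Ibtisam) there are 2 shares of (3/32)/2 = 3/64 each.
Living: Rashida and Ibtisam — each takes 3/64.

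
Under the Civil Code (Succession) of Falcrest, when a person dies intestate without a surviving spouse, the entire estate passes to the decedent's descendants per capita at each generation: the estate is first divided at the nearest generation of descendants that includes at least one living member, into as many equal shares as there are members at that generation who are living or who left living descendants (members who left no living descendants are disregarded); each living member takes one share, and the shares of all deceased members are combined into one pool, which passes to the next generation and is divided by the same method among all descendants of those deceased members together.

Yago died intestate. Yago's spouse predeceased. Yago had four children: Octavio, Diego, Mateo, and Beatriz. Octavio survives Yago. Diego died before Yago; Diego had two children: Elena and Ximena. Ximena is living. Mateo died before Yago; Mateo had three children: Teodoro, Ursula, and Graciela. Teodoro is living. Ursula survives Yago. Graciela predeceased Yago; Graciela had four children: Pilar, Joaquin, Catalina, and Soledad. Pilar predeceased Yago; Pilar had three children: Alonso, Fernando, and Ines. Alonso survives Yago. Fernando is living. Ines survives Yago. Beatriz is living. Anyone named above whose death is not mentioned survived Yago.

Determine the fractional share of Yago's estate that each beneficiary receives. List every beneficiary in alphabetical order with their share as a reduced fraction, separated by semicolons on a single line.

There is no surviving spouse, so the entire estate passes to Yago's descendants per capita at each generation.
At generation 1 (Octavio, Diego, Mateo, Beatriz) there are 4 shares of (1)/4 = 1/4 each.
Living: Octavio and Beatriz — each takes 1/4.
Deceased: Diego and Mateo. Their combined 1/2 is pooled and carried to generation 2.
At generation 2 (Elena, Ximena, Teodoro, Ursula, Graciela) there are 5 shares of (1/2)/5 = 1/10 each.
Living: Elena, Ximena, Teodoro, and Ursula — each takes 1/10.
Deceased: Graciela. That 1/10 share is carried to generation 3.
At generation 3 (Pilar, Joaquin, Catalina, Soledad) there are 4 shares of (1/10)/4 = 1/40 each.
Living: Joaquin, Catalina, and Soledad — each takes 1/40.
Deceased: Pilar. That 1/40 share is carried to generation 4.
At generation 4 (Alonso, Fernando, Ines) there are 3 shares of (1/40)/3 = 1/120 each.
Living: Alonso, Fernando, and Ines — each takes 1/120.

Alonso 1/120; Beatriz 1/4; Catalina 1/40; Elena 1/10; Fernando 1/120; Ines 1/120; Joaquin 1/40; Octavio 1/4; Soledad 1/40; Teodoro 1/10; Ursula 1/10; Ximena 1/10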